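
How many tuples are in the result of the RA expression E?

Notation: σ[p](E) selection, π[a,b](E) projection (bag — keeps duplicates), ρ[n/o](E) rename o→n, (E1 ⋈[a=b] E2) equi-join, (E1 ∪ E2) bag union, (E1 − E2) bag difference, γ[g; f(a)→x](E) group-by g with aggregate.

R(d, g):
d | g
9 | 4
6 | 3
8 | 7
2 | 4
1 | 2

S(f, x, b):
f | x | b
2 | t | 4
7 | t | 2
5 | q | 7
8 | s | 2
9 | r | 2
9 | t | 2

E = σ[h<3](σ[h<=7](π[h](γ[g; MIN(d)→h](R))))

Row counts bottom-up:
  R → 5
  γ[g; MIN(d)→h](R) → 4
  π[h](γ[g; MIN(d)→h](R)) → 4
  σ[h<=7](π[h](γ[g; MIN(d)→h](R))) → 3
  σ[h<3](σ[h<=7](π[h](γ[g; MIN(d)→h](R)))) → 2

|E| = 2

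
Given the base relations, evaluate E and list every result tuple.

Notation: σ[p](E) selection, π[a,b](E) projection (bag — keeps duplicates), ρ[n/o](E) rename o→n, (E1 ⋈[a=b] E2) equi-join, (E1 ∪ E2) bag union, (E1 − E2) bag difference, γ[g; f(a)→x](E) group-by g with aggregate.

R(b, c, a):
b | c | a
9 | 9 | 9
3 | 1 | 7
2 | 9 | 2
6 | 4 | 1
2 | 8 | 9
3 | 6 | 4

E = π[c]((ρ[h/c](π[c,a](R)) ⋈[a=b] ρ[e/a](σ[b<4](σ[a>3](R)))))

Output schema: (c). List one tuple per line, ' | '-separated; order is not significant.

Per-node cardinality:
  R → 6
  π[c,a](R) → 6
  ρ[h/c](π[c,a](R)) → 6
  R → 6
  σ[a>3](R) → 4
  σ[b<4](σ[a>3](R)) → 3
  ρ[e/a](σ[b<4](σ[a>3](R))) → 3
  (ρ[h/c](π[c,a](R)) ⋈[a=b] ρ[e/a](σ[b<4](σ[a>3](R)))) → 1
  π[c]((ρ[h/c](π[c,a](R)) ⋈[a=b] ρ[e/a](σ[b<4](σ[a>3](R))))) → 1

== RESULT ==
c
8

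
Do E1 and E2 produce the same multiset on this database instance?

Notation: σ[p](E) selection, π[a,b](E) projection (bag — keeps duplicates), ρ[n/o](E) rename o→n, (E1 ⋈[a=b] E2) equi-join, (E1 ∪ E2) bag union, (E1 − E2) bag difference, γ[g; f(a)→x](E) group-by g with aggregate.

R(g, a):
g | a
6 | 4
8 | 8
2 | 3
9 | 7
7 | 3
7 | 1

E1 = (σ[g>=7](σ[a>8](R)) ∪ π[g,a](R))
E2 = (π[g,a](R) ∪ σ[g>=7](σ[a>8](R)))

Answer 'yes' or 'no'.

E1 row counts bottom-up:
  R → 6
  σ[a>8](R) → 0
  σ[g>=7](σ[a>8](R)) → 0
  R → 6
  π[g,a](R) → 6
  (σ[g>=7](σ[a>8](R)) ∪ π[g,a](R)) → 6
E2 row counts bottom-up:
  R → 6
  π[g,a](R) → 6
  R → 6
  σ[a>8](R) → 0
  σ[g>=7](σ[a>8](R)) → 0
  (π[g,a](R) ∪ σ[g>=7](σ[a>8](R))) → 6

E1 and E2 produce the same multiset:
g | a
2 | 3
6 | 4
7 | 1
7 | 3
8 | 8
9 | 7

yes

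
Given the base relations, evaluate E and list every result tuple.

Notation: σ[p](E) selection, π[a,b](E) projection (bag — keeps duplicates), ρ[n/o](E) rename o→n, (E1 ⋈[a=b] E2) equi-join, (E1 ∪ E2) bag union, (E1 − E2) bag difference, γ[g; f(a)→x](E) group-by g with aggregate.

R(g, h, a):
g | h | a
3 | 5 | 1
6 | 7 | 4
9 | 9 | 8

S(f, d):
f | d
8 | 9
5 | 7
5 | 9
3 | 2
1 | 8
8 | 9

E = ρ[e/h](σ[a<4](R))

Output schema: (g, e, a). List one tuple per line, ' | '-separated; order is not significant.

Stepwise |·|:
  R → 3
  σ[a<4](R) → 1
  ρ[e/h](σ[a<4](R)) → 1

== RESULT ==
g | e | a
3 | 5 | 1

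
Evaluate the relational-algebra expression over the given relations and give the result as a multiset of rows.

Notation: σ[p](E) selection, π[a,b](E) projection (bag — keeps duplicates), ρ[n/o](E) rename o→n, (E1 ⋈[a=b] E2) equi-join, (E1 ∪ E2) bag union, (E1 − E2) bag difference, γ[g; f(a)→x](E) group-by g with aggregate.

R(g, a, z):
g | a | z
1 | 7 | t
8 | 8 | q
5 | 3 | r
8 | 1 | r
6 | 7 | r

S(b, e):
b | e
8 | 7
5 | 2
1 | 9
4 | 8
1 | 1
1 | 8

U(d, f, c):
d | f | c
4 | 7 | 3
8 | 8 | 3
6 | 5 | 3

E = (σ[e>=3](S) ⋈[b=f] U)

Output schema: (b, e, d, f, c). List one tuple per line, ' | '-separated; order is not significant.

Per-node cardinality:
  S → 6
  σ[e>=3](S) → 4
  U → 3
  (σ[e>=3](S) ⋈[b=f] U) → 1

== RESULT ==
b | e | d | f | c
8 | 7 | 8 | 8 | 3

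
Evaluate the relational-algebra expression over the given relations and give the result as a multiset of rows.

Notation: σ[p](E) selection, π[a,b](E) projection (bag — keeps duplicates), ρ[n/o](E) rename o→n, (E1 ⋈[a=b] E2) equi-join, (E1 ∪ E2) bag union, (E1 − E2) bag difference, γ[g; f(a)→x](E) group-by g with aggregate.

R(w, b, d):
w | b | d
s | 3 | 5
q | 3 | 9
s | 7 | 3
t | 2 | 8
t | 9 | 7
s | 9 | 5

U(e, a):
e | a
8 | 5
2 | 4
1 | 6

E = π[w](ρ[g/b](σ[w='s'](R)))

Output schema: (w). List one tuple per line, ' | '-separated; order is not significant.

Per-node cardinality:
  R → 6
  σ[w='s'](R) → 3
  ρ[g/b](σ[w='s'](R)) → 3
  π[w](ρ[g/b](σ[w='s'](R))) → 3

== RESULT ==
w
s
s
s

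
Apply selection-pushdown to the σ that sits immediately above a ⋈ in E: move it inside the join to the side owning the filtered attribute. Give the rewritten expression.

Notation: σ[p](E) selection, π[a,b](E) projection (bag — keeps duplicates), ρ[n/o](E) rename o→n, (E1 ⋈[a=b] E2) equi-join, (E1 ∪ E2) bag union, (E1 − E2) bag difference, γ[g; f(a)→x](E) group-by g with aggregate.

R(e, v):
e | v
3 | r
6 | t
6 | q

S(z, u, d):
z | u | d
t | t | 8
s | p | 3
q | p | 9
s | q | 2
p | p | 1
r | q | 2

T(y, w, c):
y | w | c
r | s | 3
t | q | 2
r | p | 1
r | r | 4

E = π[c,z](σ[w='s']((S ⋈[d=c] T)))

σ filters on w, owned by the right side.
E' = π[c,z]((S ⋈[d=c] σ[w='s'](T)))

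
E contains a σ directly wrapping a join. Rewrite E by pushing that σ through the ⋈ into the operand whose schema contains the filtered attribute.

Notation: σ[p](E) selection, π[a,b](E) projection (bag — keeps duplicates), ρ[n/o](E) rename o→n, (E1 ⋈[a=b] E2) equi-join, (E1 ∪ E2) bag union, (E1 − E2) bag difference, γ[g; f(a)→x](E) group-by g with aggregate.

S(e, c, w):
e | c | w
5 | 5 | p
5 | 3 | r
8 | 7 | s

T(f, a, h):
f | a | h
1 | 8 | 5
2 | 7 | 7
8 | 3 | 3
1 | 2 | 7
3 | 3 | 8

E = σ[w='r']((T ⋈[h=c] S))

σ filters on w, owned by the right side.
E' = (T ⋈[h=c] σ[w='r'](S))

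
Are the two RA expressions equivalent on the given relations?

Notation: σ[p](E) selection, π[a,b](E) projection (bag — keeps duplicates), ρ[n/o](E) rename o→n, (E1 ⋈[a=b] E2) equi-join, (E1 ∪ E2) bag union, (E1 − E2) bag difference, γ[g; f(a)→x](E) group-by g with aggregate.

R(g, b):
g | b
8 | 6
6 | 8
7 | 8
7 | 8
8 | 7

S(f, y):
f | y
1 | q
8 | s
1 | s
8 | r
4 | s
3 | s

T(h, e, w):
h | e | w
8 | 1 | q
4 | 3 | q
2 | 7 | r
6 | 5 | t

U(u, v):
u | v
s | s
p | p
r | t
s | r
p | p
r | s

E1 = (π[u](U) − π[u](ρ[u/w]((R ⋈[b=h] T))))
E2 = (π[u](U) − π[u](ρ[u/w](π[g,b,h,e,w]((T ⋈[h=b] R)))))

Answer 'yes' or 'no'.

E1 subexpression sizes:
  U → 6
  π[u](U) → 6
  R → 5
  T → 4
  (R ⋈[b=h] T) → 4
  ρ[u/w]((R ⋈[b=h] T)) → 4
  π[u](ρ[u/w]((R ⋈[b=h] T))) → 4
  (π[u](U) − π[u](ρ[u/w]((R ⋈[b=h] T)))) → 6
E2 subexpression sizes:
  U → 6
  π[u](U) → 6
  T → 4
  R → 5
  (T ⋈[h=b] R) → 4
  π[g,b,h,e,w]((T ⋈[h=b] R)) → 4
  ρ[u/w](π[g,b,h,e,w]((T ⋈[h=b] R))) → 4
  π[u](ρ[u/w](π[g,b,h,e,w]((T ⋈[h=b] R)))) → 4
  (π[u](U) − π[u](ρ[u/w](π[g,b,h,e,w]((T ⋈[h=b] R))))) → 6

E1 and E2 produce the same multiset:
u
p
p
r
r
s
s

yes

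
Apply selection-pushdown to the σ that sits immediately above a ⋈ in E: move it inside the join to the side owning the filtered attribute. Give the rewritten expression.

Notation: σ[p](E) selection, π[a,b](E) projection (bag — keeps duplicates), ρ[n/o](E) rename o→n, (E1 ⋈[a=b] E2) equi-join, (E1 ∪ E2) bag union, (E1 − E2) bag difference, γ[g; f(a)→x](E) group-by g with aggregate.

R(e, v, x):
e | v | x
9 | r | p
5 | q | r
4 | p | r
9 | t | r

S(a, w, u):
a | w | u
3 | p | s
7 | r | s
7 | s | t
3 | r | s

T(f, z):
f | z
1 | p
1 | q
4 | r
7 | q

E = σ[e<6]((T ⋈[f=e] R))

σ filters on e, owned by the right side.
E' = (T ⋈[f=e] σ[e<6](R))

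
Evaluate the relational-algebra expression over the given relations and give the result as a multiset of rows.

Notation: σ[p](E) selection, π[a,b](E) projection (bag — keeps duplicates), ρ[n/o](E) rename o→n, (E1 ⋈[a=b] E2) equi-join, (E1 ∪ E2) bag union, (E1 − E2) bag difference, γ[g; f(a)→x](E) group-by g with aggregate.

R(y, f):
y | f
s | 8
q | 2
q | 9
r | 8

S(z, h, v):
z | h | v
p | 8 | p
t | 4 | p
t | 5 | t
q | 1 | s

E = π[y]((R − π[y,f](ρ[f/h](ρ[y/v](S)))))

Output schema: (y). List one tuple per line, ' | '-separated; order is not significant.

Subexpression sizes:
  R → 4
  S → 4
  ρ[y/v](S) → 4
  ρ[f/h](ρ[y/v](S)) → 4
  π[y,f](ρ[f/h](ρ[y/v](S))) → 4
  (R − π[y,f](ρ[f/h](ρ[y/v](S)))) → 4
  π[y]((R − π[y,f](ρ[f/h](ρ[y/v](S))))) → 4

== RESULT ==
y
q
q
r
s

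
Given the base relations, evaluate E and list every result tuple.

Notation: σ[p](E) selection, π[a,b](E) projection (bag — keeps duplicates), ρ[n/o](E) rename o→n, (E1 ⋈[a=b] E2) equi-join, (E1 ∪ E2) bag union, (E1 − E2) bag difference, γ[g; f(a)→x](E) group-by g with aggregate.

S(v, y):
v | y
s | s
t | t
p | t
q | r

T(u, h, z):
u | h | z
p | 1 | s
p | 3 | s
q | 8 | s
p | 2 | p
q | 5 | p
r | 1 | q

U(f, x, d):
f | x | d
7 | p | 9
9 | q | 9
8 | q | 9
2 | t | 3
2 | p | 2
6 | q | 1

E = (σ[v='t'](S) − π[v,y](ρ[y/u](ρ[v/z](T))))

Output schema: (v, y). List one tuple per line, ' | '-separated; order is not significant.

Row counts bottom-up:
  S → 4
  σ[v='t'](S) → 1
  T → 6
  ρ[v/z](T) → 6
  ρ[y/u](ρ[v/z](T)) → 6
  π[v,y](ρ[y/u](ρ[v/z](T))) → 6
  (σ[v='t'](S) − π[v,y](ρ[y/u](ρ[v/z](T)))) → 1

== RESULT ==
v | y
t | t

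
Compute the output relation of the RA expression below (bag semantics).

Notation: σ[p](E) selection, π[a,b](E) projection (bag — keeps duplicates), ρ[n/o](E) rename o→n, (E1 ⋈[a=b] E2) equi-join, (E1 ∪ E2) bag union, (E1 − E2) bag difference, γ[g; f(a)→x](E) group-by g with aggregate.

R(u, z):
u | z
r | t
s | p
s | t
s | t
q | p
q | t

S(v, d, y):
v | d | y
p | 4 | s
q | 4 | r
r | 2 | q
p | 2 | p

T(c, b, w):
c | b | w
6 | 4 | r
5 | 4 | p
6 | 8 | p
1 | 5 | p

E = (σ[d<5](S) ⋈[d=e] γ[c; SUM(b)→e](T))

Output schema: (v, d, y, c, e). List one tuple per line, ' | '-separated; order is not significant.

Per-node cardinality:
  S → 4
  σ[d<5](S) → 4
  T → 4
  γ[c; SUM(b)→e](T) → 3
  (σ[d<5](S) ⋈[d=e] γ[c; SUM(b)→e](T)) → 2

== RESULT ==
v | d | y | c | e
p | 4 | s | 5 | 4
q | 4 | r | 5 | 4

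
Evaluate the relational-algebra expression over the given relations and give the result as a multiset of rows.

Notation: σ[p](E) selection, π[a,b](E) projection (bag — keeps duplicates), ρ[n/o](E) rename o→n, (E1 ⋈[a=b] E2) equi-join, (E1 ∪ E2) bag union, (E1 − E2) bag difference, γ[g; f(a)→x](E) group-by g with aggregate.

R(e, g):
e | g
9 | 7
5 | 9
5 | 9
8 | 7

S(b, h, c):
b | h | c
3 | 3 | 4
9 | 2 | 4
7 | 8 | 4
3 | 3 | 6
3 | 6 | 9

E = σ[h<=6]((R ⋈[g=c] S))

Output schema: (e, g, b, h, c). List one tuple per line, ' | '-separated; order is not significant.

Stepwise |·|:
  R → 4
  S → 5
  (R ⋈[g=c] S) → 2
  σ[h<=6]((R ⋈[g=c] S)) → 2

== RESULT ==
e | g | b | h | c
5 | 9 | 3 | 6 | 9
5 | 9 | 3 | 6 | 9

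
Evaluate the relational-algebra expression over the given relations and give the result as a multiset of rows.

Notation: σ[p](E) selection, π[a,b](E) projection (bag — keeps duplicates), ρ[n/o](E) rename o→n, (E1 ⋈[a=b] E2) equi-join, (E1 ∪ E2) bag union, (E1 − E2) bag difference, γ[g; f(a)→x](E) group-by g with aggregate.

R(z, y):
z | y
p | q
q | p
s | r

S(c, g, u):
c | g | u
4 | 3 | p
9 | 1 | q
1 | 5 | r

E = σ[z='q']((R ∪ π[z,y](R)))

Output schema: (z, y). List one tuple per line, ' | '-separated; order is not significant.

Stepwise |·|:
  R → 3
  R → 3
  π[z,y](R) → 3
  (R ∪ π[z,y](R)) → 6
  σ[z='q']((R ∪ π[z,y](R))) → 2

== RESULT ==
z | y
q | p
q | p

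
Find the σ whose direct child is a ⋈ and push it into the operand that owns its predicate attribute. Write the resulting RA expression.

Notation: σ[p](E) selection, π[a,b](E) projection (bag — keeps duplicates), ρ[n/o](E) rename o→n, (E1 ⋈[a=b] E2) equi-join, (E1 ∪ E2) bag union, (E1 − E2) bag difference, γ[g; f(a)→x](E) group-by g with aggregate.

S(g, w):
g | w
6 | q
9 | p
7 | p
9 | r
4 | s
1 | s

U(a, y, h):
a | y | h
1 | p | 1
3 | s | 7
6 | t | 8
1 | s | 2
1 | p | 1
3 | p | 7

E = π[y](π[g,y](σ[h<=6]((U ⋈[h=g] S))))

σ filters on h, owned by the left side.
E' = π[y](π[g,y]((σ[h<=6](U) ⋈[h=g] S)))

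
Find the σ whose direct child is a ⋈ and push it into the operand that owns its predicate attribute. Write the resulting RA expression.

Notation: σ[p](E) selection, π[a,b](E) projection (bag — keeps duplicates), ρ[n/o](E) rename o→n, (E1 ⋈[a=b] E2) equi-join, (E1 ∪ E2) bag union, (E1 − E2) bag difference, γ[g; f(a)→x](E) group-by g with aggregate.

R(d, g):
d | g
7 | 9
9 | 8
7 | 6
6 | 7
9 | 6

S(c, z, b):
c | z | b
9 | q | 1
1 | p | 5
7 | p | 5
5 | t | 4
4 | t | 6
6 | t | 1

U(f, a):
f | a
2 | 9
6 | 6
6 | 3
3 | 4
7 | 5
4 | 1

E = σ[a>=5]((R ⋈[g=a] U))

σ filters on a, owned by the right side.
E' = (R ⋈[g=a] σ[a>=5](U))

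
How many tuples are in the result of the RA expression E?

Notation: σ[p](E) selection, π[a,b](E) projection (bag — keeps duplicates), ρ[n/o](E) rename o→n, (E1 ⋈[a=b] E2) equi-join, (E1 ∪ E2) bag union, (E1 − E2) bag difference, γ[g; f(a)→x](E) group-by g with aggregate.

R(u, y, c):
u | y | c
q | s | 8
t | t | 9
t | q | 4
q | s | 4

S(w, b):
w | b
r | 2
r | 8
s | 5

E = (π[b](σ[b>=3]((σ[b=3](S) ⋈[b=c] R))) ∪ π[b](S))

Per-node cardinality:
  S → 3
  σ[b=3](S) → 0
  R → 4
  (σ[b=3](S) ⋈[b=c] R) → 0
  σ[b>=3]((σ[b=3](S) ⋈[b=c] R)) → 0
  π[b](σ[b>=3]((σ[b=3](S) ⋈[b=c] R))) → 0
  S → 3
  π[b](S) → 3
  (π[b](σ[b>=3]((σ[b=3](S) ⋈[b=c] R))) ∪ π[b](S)) → 3

|E| = 3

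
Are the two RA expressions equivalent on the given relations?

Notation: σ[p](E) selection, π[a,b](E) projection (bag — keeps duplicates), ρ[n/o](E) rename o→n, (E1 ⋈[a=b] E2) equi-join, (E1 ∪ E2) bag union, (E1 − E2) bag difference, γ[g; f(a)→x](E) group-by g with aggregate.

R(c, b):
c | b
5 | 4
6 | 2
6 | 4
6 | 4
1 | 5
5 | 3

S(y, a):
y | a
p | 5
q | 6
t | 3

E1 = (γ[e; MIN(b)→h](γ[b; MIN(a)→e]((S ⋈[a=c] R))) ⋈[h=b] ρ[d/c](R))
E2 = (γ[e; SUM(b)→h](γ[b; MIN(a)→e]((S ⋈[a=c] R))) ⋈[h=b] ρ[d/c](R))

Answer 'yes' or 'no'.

E1 row counts bottom-up:
  S → 3
  R → 6
  (S ⋈[a=c] R) → 5
  γ[b; MIN(a)→e]((S ⋈[a=c] R)) → 3
  γ[e; MIN(b)→h](γ[b; MIN(a)→e]((S ⋈[a=c] R))) → 2
  R → 6
  ρ[d/c](R) → 6
  (γ[e; MIN(b)→h](γ[b; MIN(a)→e]((S ⋈[a=c] R))) ⋈[h=b] ρ[d/c](R)) → 2
E2 row counts bottom-up:
  S → 3
  R → 6
  (S ⋈[a=c] R) → 5
  γ[b; MIN(a)→e]((S ⋈[a=c] R)) → 3
  γ[e; SUM(b)→h](γ[b; MIN(a)→e]((S ⋈[a=c] R))) → 2
  R → 6
  ρ[d/c](R) → 6
  (γ[e; SUM(b)→h](γ[b; MIN(a)→e]((S ⋈[a=c] R))) ⋈[h=b] ρ[d/c](R)) → 1

E1 result:
e | h | d | b
5 | 3 | 5 | 3
6 | 2 | 6 | 2
E2 result:
e | h | d | b
6 | 2 | 6 | 2
Witness: (5, 3, 5, 3) appears 1× in E1 but 0× in E2.

no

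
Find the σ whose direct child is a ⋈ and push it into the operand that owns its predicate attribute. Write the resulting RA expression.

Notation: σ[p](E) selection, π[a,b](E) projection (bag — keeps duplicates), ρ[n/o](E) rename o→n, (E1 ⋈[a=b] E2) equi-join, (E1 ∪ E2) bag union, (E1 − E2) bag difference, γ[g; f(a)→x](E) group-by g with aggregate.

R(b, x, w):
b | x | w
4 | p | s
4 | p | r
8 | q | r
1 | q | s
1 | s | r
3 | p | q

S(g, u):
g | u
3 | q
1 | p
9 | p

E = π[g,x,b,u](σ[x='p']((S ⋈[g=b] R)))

σ filters on x, owned by the right side.
E' = π[g,x,b,u]((S ⋈[g=b] σ[x='p'](R)))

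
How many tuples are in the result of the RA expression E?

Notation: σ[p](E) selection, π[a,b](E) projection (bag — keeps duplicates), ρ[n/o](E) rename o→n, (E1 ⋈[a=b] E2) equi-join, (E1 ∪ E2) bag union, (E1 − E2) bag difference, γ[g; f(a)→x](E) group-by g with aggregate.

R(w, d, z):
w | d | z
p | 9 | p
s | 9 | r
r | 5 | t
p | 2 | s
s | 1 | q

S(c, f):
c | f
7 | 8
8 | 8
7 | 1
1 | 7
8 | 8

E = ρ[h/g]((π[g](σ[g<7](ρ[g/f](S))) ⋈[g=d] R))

Stepwise |·|:
  S → 5
  ρ[g/f](S) → 5
  σ[g<7](ρ[g/f](S)) → 1
  π[g](σ[g<7](ρ[g/f](S))) → 1
  R → 5
  (π[g](σ[g<7](ρ[g/f](S))) ⋈[g=d] R) → 1
  ρ[h/g]((π[g](σ[g<7](ρ[g/f](S))) ⋈[g=d] R)) → 1

|E| = 1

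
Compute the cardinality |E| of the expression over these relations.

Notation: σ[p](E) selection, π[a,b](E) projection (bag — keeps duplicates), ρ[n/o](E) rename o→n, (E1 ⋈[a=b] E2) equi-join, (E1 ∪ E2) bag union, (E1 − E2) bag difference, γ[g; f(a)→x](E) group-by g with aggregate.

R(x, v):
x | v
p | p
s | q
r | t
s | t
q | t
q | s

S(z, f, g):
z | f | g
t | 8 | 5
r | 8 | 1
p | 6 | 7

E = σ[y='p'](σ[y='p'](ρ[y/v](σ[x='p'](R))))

Row counts bottom-up:
  R → 6
  σ[x='p'](R) → 1
  ρ[y/v](σ[x='p'](R)) → 1
  σ[y='p'](ρ[y/v](σ[x='p'](R))) → 1
  σ[y='p'](σ[y='p'](ρ[y/v](σ[x='p'](R)))) → 1

|E| = 1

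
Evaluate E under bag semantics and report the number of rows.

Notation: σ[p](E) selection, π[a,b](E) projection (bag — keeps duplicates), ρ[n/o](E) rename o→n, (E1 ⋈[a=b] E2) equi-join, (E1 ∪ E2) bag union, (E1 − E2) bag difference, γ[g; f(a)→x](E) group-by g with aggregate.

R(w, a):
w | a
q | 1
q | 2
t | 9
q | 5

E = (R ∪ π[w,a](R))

Row counts bottom-up:
  R → 4
  R → 4
  π[w,a](R) → 4
  (R ∪ π[w,a](R)) → 8

|E| = 8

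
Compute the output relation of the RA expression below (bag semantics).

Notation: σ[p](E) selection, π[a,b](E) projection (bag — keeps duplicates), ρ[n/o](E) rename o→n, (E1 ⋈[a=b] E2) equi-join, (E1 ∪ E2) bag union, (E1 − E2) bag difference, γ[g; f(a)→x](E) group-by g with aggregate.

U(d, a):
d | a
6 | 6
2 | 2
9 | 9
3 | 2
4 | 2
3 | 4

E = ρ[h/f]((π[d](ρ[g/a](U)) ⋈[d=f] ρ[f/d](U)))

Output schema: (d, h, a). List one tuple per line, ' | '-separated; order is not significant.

Stepwise |·|:
  U → 6
  ρ[g/a](U) → 6
  π[d](ρ[g/a](U)) → 6
  U → 6
  ρ[f/d](U) → 6
  (π[d](ρ[g/a](U)) ⋈[d=f] ρ[f/d](U)) → 8
  ρ[h/f]((π[d](ρ[g/a](U)) ⋈[d=f] ρ[f/d](U))) → 8

== RESULT ==
d | h | a
2 | 2 | 2
3 | 3 | 2
3 | 3 | 2
3 | 3 | 4
3 | 3 | 4
4 | 4 | 2
6 | 6 | 6
9 | 9 | 9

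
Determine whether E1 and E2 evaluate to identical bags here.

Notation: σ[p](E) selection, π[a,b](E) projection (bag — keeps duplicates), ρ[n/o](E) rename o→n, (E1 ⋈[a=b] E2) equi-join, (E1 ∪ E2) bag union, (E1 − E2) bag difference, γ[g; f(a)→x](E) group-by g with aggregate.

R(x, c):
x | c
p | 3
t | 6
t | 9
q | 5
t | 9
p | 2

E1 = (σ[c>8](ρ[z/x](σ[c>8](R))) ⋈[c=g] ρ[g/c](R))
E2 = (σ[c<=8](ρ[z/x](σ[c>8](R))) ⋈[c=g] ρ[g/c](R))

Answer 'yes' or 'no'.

E1 row counts bottom-up:
  R → 6
  σ[c>8](R) → 2
  ρ[z/x](σ[c>8](R)) → 2
  σ[c>8](ρ[z/x](σ[c>8](R))) → 2
  R → 6
  ρ[g/c](R) → 6
  (σ[c>8](ρ[z/x](σ[c>8](R))) ⋈[c=g] ρ[g/c](R)) → 4
E2 row counts bottom-up:
  R → 6
  σ[c>8](R) → 2
  ρ[z/x](σ[c>8](R)) → 2
  σ[c<=8](ρ[z/x](σ[c>8](R))) → 0
  R → 6
  ρ[g/c](R) → 6
  (σ[c<=8](ρ[z/x](σ[c>8](R))) ⋈[c=g] ρ[g/c](R)) → 0

E1 result:
z | c | x | g
t | 9 | t | 9
t | 9 | t | 9
t | 9 | t | 9
t | 9 | t | 9
E2 result:
z | c | x | g
(0 rows)
Witness: ('t', 9, 't', 9) appears 4× in E1 but 0× in E2.

no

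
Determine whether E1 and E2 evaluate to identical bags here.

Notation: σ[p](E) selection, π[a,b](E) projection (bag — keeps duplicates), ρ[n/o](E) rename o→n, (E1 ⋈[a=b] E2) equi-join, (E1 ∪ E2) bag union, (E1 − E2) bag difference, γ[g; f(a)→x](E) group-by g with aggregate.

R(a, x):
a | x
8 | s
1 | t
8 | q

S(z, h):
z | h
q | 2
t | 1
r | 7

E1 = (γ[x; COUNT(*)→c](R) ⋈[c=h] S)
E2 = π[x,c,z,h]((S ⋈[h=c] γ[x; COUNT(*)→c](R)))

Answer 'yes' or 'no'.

E1 row counts bottom-up:
  R → 3
  γ[x; COUNT(*)→c](R) → 3
  S → 3
  (γ[x; COUNT(*)→c](R) ⋈[c=h] S) → 3
E2 row counts bottom-up:
  S → 3
  R → 3
  γ[x; COUNT(*)→c](R) → 3
  (S ⋈[h=c] γ[x; COUNT(*)→c](R)) → 3
  π[x,c,z,h]((S ⋈[h=c] γ[x; COUNT(*)→c](R))) → 3

E1 and E2 produce the same multiset:
x | c | z | h
q | 1 | t | 1
s | 1 | t | 1
t | 1 | t | 1

yes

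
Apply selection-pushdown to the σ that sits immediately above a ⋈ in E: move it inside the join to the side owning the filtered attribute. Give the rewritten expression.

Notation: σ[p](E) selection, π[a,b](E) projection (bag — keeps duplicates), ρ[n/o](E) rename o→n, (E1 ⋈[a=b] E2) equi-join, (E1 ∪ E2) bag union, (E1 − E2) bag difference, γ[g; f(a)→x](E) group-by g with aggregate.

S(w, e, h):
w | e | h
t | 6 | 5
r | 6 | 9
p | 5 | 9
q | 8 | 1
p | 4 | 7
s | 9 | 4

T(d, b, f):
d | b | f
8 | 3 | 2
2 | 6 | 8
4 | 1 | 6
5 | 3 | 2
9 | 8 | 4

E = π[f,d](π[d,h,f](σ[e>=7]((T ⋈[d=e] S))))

σ filters on e, owned by the right side.
E' = π[f,d](π[d,h,f]((T ⋈[d=e] σ[e>=7](S))))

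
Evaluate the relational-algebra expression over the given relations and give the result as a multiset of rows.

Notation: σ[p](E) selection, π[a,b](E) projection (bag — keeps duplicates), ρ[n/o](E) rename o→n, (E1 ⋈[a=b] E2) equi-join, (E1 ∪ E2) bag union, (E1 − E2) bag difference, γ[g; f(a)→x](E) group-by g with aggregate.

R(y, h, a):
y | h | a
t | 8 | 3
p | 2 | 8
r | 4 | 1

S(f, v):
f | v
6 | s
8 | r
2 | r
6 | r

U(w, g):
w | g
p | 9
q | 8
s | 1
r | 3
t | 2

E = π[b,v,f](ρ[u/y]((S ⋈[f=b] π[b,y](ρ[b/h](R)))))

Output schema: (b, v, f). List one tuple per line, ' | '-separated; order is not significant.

Subexpression sizes:
  S → 4
  R → 3
  ρ[b/h](R) → 3
  π[b,y](ρ[b/h](R)) → 3
  (S ⋈[f=b] π[b,y](ρ[b/h](R))) → 2
  ρ[u/y]((S ⋈[f=b] π[b,y](ρ[b/h](R)))) → 2
  π[b,v,f](ρ[u/y]((S ⋈[f=b] π[b,y](ρ[b/h](R))))) → 2

== RESULT ==
b | v | f
2 | r | 2
8 | r | 8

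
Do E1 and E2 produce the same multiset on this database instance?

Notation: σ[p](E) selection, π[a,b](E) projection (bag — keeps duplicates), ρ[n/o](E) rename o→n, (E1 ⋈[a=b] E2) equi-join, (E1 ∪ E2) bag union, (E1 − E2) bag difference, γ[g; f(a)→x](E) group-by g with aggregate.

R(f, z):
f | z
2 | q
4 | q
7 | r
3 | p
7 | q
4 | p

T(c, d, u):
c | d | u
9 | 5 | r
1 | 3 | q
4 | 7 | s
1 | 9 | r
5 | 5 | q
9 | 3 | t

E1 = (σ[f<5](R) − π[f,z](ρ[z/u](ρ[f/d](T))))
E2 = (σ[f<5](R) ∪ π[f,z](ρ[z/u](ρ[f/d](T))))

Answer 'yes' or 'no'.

E1 subexpression sizes:
  R → 6
  σ[f<5](R) → 4
  T → 6
  ρ[f/d](T) → 6
  ρ[z/u](ρ[f/d](T)) → 6
  π[f,z](ρ[z/u](ρ[f/d](T))) → 6
  (σ[f<5](R) − π[f,z](ρ[z/u](ρ[f/d](T)))) → 4
E2 subexpression sizes:
  R → 6
  σ[f<5](R) → 4
  T → 6
  ρ[f/d](T) → 6
  ρ[z/u](ρ[f/d](T)) → 6
  π[f,z](ρ[z/u](ρ[f/d](T))) → 6
  (σ[f<5](R) ∪ π[f,z](ρ[z/u](ρ[f/d](T)))) → 10

E1 result:
f | z
2 | q
3 | p
4 | p
4 | q
E2 result:
f | z
2 | q
3 | p
3 | q
3 | t
4 | p
4 | q
5 | q
5 | r
7 | s
9 | r
Witness: (3, 'q') appears 0× in E1 but 1× in E2.

no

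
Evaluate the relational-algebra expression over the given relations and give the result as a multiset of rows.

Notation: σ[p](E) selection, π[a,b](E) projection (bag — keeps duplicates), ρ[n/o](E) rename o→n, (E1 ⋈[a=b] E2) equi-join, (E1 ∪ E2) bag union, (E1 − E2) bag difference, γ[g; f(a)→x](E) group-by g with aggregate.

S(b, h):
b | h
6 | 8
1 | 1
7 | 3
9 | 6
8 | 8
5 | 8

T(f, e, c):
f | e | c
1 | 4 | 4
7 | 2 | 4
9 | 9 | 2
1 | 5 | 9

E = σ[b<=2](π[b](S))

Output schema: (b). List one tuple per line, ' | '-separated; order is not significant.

Subexpression sizes:
  S → 6
  π[b](S) → 6
  σ[b<=2](π[b](S)) → 1

== RESULT ==
b
1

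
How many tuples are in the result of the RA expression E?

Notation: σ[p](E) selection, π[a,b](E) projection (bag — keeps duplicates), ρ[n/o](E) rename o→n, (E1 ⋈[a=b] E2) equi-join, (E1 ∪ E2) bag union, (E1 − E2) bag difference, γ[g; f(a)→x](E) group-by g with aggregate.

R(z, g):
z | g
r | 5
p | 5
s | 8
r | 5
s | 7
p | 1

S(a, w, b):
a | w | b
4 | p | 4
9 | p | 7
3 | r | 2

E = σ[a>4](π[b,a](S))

Row counts bottom-up:
  S → 3
  π[b,a](S) → 3
  σ[a>4](π[b,a](S)) → 1

|E| = 1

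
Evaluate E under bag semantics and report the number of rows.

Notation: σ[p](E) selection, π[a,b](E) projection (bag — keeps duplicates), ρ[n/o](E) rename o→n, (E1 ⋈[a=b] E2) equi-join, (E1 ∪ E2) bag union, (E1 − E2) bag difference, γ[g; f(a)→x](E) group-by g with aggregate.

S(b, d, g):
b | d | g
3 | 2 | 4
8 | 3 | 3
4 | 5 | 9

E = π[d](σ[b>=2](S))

Subexpression sizes:
  S → 3
  σ[b>=2](S) → 3
  π[d](σ[b>=2](S)) → 3

|E| = 3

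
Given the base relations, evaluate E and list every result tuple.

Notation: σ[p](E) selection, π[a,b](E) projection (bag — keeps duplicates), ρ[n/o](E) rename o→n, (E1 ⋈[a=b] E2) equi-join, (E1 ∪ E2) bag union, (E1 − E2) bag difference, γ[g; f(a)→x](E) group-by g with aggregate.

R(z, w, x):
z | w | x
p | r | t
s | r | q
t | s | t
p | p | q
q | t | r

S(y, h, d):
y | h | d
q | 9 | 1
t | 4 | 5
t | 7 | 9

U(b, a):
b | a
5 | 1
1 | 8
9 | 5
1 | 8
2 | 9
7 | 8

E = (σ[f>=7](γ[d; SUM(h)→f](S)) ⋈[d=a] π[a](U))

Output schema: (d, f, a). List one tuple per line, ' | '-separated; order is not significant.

Per-node cardinality:
  S → 3
  γ[d; SUM(h)→f](S) → 3
  σ[f>=7](γ[d; SUM(h)→f](S)) → 2
  U → 6
  π[a](U) → 6
  (σ[f>=7](γ[d; SUM(h)→f](S)) ⋈[d=a] π[a](U)) → 2

== RESULT ==
d | f | a
1 | 9 | 1
9 | 7 | 9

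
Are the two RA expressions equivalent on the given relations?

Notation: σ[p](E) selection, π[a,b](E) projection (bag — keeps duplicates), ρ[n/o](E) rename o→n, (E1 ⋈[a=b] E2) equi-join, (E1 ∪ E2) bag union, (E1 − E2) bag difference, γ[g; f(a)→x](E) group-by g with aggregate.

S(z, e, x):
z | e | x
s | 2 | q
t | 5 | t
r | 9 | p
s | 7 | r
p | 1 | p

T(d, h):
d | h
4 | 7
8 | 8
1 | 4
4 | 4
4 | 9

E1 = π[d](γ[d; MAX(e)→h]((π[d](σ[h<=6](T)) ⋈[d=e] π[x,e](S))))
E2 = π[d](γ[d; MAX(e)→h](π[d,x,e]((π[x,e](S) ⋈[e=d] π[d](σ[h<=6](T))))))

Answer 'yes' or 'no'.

E1 subexpression sizes:
  T → 5
  σ[h<=6](T) → 2
  π[d](σ[h<=6](T)) → 2
  S → 5
  π[x,e](S) → 5
  (π[d](σ[h<=6](T)) ⋈[d=e] π[x,e](S)) → 1
  γ[d; MAX(e)→h]((π[d](σ[h<=6](T)) ⋈[d=e] π[x,e](S))) → 1
  π[d](γ[d; MAX(e)→h]((π[d](σ[h<=6](T)) ⋈[d=e] π[x,e](S)))) → 1
E2 subexpression sizes:
  S → 5
  π[x,e](S) → 5
  T → 5
  σ[h<=6](T) → 2
  π[d](σ[h<=6](T)) → 2
  (π[x,e](S) ⋈[e=d] π[d](σ[h<=6](T))) → 1
  π[d,x,e]((π[x,e](S) ⋈[e=d] π[d](σ[h<=6](T)))) → 1
  γ[d; MAX(e)→h](π[d,x,e]((π[x,e](S) ⋈[e=d] π[d](σ[h<=6](T))))) → 1
  π[d](γ[d; MAX(e)→h](π[d,x,e]((π[x,e](S) ⋈[e=d] π[d](σ[h<=6](T)))))) → 1

E1 and E2 produce the same multiset:
d
1

yes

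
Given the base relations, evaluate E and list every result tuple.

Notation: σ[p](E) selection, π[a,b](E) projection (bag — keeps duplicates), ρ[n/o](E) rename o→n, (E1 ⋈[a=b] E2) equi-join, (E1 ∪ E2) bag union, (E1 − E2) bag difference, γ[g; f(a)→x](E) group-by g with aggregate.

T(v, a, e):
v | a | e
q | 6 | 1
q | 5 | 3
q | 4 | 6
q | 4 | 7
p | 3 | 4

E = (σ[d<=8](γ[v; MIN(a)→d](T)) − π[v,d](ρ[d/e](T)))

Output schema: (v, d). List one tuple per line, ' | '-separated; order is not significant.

Row counts bottom-up:
  T → 5
  γ[v; MIN(a)→d](T) → 2
  σ[d<=8](γ[v; MIN(a)→d](T)) → 2
  T → 5
  ρ[d/e](T) → 5
  π[v,d](ρ[d/e](T)) → 5
  (σ[d<=8](γ[v; MIN(a)→d](T)) − π[v,d](ρ[d/e](T))) → 2

== RESULT ==
v | d
p | 3
q | 4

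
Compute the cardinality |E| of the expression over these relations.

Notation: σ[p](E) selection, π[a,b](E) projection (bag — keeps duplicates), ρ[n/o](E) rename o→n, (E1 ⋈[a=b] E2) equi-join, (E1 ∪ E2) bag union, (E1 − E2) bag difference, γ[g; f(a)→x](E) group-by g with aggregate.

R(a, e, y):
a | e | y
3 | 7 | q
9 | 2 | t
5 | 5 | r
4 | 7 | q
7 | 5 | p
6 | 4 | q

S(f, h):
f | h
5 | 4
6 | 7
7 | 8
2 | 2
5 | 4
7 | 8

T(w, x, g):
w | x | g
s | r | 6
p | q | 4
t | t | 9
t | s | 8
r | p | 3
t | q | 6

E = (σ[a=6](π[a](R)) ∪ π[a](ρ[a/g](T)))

Subexpression sizes:
  R → 6
  π[a](R) → 6
  σ[a=6](π[a](R)) → 1
  T → 6
  ρ[a/g](T) → 6
  π[a](ρ[a/g](T)) → 6
  (σ[a=6](π[a](R)) ∪ π[a](ρ[a/g](T))) → 7

|E| = 7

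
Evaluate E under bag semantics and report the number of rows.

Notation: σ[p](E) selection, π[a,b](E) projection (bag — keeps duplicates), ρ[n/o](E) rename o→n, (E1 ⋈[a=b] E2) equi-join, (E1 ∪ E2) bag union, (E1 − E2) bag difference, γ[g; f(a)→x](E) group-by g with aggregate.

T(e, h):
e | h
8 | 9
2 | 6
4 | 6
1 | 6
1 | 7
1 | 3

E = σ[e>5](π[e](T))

Stepwise |·|:
  T → 6
  π[e](T) → 6
  σ[e>5](π[e](T)) → 1

|E| = 1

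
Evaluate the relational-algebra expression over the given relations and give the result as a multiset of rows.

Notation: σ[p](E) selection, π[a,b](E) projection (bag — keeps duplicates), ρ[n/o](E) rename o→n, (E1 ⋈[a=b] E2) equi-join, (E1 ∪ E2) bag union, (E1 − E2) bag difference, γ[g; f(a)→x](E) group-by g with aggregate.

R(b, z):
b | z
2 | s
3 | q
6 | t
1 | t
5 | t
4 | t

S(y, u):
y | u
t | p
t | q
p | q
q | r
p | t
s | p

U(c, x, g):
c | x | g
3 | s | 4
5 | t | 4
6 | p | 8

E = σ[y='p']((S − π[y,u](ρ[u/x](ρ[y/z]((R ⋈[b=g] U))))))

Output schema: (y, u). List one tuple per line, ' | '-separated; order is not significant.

Stepwise |·|:
  S → 6
  R → 6
  U → 3
  (R ⋈[b=g] U) → 2
  ρ[y/z]((R ⋈[b=g] U)) → 2
  ρ[u/x](ρ[y/z]((R ⋈[b=g] U))) → 2
  π[y,u](ρ[u/x](ρ[y/z]((R ⋈[b=g] U)))) → 2
  (S − π[y,u](ρ[u/x](ρ[y/z]((R ⋈[b=g] U))))) → 6
  σ[y='p']((S − π[y,u](ρ[u/x](ρ[y/z]((R ⋈[b=g] U)))))) → 2

== RESULT ==
y | u
p | q
p | t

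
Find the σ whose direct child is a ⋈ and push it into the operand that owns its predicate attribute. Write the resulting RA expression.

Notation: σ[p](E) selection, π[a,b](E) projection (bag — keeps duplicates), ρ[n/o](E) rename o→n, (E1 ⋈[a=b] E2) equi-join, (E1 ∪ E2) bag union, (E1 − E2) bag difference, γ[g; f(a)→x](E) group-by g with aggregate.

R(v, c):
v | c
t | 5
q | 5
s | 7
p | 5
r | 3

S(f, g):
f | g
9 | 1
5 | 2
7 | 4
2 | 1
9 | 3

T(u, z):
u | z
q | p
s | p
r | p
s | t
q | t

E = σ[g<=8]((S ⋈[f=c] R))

σ filters on g, owned by the left side.
E' = (σ[g<=8](S) ⋈[f=c] R)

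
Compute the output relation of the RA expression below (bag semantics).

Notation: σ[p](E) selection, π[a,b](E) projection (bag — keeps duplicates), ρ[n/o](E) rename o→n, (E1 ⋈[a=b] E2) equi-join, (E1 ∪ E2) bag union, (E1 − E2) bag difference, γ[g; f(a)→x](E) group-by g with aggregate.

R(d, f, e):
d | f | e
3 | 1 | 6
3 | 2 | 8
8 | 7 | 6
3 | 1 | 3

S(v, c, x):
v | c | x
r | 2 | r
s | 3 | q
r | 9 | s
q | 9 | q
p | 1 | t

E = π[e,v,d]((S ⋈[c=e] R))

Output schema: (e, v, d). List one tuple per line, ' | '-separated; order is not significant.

Stepwise |·|:
  S → 5
  R → 4
  (S ⋈[c=e] R) → 1
  π[e,v,d]((S ⋈[c=e] R)) → 1

== RESULT ==
e | v | d
3 | s | 3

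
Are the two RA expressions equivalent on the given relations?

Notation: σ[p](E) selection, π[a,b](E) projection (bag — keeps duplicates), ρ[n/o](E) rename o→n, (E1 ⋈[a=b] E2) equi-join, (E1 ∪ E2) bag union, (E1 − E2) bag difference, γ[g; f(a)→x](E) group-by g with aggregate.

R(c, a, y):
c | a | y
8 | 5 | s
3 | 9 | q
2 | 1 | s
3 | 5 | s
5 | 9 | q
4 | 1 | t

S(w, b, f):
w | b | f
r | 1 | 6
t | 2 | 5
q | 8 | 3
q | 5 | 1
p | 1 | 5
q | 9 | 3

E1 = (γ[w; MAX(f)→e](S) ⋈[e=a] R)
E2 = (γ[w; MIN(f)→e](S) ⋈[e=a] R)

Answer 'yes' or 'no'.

E1 per-node cardinality:
  S → 6
  γ[w; MAX(f)→e](S) → 4
  R → 6
  (γ[w; MAX(f)→e](S) ⋈[e=a] R) → 4
E2 per-node cardinality:
  S → 6
  γ[w; MIN(f)→e](S) → 4
  R → 6
  (γ[w; MIN(f)→e](S) ⋈[e=a] R) → 6

E1 result:
w | e | c | a | y
p | 5 | 3 | 5 | s
p | 5 | 8 | 5 | s
t | 5 | 3 | 5 | s
t | 5 | 8 | 5 | s
E2 result:
w | e | c | a | y
p | 5 | 3 | 5 | s
p | 5 | 8 | 5 | s
q | 1 | 2 | 1 | s
q | 1 | 4 | 1 | t
t | 5 | 3 | 5 | s
t | 5 | 8 | 5 | s
Witness: ('q', 1, 4, 1, 't') appears 0× in E1 but 1× in E2.

no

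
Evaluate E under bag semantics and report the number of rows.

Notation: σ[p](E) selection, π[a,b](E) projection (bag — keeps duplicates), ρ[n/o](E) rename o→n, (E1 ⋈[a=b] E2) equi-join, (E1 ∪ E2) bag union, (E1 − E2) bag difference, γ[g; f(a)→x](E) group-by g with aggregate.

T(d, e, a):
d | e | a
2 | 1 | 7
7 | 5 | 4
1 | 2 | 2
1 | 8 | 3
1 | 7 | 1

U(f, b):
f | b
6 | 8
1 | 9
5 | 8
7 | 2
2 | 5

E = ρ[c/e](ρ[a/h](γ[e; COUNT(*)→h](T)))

Per-node cardinality:
  T → 5
  γ[e; COUNT(*)→h](T) → 5
  ρ[a/h](γ[e; COUNT(*)→h](T)) → 5
  ρ[c/e](ρ[a/h](γ[e; COUNT(*)→h](T))) → 5

|E| = 5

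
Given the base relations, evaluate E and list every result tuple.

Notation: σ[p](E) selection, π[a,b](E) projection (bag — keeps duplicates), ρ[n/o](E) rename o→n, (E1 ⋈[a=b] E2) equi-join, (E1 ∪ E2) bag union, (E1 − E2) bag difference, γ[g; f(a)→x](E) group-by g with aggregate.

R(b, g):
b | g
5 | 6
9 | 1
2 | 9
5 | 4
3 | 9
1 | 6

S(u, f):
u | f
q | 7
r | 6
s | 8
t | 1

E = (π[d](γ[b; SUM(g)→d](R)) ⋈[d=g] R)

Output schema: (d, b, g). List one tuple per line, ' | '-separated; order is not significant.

Row counts bottom-up:
  R → 6
  γ[b; SUM(g)→d](R) → 5
  π[d](γ[b; SUM(g)→d](R)) → 5
  R → 6
  (π[d](γ[b; SUM(g)→d](R)) ⋈[d=g] R) → 7

== RESULT ==
d | b | g
1 | 9 | 1
6 | 1 | 6
6 | 5 | 6
9 | 2 | 9
9 | 2 | 9
9 | 3 | 9
9 | 3 | 9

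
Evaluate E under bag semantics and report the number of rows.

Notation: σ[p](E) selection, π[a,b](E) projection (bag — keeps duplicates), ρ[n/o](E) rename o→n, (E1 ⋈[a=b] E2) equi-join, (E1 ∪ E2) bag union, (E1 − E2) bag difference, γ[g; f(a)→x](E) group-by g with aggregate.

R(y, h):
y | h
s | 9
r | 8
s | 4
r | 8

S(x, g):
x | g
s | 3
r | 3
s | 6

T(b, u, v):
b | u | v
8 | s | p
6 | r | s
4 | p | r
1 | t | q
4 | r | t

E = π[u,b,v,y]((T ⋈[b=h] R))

Per-node cardinality:
  T → 5
  R → 4
  (T ⋈[b=h] R) → 4
  π[u,b,v,y]((T ⋈[b=h] R)) → 4

|E| = 4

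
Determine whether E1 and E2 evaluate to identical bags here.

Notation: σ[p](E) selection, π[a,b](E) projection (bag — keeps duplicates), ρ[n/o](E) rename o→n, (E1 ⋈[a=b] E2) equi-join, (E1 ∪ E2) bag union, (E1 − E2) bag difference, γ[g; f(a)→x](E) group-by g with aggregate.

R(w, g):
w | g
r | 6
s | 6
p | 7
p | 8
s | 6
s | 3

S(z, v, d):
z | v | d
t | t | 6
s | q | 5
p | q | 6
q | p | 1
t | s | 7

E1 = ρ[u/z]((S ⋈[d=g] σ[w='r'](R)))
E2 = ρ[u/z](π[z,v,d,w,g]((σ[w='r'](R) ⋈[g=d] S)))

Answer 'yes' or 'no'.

E1 row counts bottom-up:
  S → 5
  R → 6
  σ[w='r'](R) → 1
  (S ⋈[d=g] σ[w='r'](R)) → 2
  ρ[u/z]((S ⋈[d=g] σ[w='r'](R))) → 2
E2 row counts bottom-up:
  R → 6
  σ[w='r'](R) → 1
  S → 5
  (σ[w='r'](R) ⋈[g=d] S) → 2
  π[z,v,d,w,g]((σ[w='r'](R) ⋈[g=d] S)) → 2
  ρ[u/z](π[z,v,d,w,g]((σ[w='r'](R) ⋈[g=d] S))) → 2

E1 and E2 produce the same multiset:
u | v | d | w | g
p | q | 6 | r | 6
t | t | 6 | r | 6

yes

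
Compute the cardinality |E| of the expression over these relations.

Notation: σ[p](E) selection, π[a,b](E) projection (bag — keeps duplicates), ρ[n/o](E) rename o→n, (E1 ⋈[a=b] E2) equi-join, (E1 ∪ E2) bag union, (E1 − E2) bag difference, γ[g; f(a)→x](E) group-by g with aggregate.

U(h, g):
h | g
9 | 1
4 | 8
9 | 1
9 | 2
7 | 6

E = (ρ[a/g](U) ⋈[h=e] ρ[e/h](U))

Subexpression sizes:
  U → 5
  ρ[a/g](U) → 5
  U → 5
  ρ[e/h](U) → 5
  (ρ[a/g](U) ⋈[h=e] ρ[e/h](U)) → 11

|E| = 11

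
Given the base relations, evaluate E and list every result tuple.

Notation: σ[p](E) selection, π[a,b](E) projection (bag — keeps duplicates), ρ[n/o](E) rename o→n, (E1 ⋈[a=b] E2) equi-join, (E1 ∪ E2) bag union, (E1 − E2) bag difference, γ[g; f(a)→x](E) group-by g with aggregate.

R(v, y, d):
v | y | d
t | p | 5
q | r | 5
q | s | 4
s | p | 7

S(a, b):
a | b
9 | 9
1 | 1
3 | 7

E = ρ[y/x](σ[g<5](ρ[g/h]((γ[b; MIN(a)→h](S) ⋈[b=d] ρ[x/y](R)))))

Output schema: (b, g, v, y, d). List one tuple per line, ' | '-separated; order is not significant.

Row counts bottom-up:
  S → 3
  γ[b; MIN(a)→h](S) → 3
  R → 4
  ρ[x/y](R) → 4
  (γ[b; MIN(a)→h](S) ⋈[b=d] ρ[x/y](R)) → 1
  ρ[g/h]((γ[b; MIN(a)→h](S) ⋈[b=d] ρ[x/y](R))) → 1
  σ[g<5](ρ[g/h]((γ[b; MIN(a)→h](S) ⋈[b=d] ρ[x/y](R)))) → 1
  ρ[y/x](σ[g<5](ρ[g/h]((γ[b; MIN(a)→h](S) ⋈[b=d] ρ[x/y](R))))) → 1

== RESULT ==
b | g | v | y | d
7 | 3 | s | p | 7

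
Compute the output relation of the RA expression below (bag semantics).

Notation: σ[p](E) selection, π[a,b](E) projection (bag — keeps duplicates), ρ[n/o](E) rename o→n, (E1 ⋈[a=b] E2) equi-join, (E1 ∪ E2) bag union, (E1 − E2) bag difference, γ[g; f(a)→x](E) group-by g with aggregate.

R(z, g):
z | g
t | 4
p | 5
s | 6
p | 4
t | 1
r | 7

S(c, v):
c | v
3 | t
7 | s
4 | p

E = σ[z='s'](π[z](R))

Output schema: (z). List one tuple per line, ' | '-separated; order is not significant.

Subexpression sizes:
  R → 6
  π[z](R) → 6
  σ[z='s'](π[z](R)) → 1

== RESULT ==
z
s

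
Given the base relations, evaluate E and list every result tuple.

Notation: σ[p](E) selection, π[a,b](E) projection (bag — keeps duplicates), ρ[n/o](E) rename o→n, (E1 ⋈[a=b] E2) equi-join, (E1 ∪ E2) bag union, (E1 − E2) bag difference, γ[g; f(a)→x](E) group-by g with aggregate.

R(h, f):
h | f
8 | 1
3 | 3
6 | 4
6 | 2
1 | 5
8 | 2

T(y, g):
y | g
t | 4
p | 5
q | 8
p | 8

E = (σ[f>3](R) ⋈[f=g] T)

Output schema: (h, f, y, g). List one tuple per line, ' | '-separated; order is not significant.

Stepwise |·|:
  R → 6
  σ[f>3](R) → 2
  T → 4
  (σ[f>3](R) ⋈[f=g] T) → 2

== RESULT ==
h | f | y | g
1 | 5 | p | 5
6 | 4 | t | 4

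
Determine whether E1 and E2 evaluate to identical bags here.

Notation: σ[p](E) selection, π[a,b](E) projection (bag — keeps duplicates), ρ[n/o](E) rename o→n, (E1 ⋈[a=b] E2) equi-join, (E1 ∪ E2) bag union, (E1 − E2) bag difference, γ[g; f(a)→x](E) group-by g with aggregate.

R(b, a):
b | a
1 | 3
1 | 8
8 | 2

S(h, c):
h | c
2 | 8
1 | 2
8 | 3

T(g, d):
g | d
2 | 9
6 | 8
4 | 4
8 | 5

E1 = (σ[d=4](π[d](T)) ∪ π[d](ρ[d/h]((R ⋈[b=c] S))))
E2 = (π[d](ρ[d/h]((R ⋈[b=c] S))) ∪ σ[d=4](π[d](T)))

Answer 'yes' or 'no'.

E1 subexpression sizes:
  T → 4
  π[d](T) → 4
  σ[d=4](π[d](T)) → 1
  R → 3
  S → 3
  (R ⋈[b=c] S) → 1
  ρ[d/h]((R ⋈[b=c] S)) → 1
  π[d](ρ[d/h]((R ⋈[b=c] S))) → 1
  (σ[d=4](π[d](T)) ∪ π[d](ρ[d/h]((R ⋈[b=c] S)))) → 2
E2 subexpression sizes:
  R → 3
  S → 3
  (R ⋈[b=c] S) → 1
  ρ[d/h]((R ⋈[b=c] S)) → 1
  π[d](ρ[d/h]((R ⋈[b=c] S))) → 1
  T → 4
  π[d](T) → 4
  σ[d=4](π[d](T)) → 1
  (π[d](ρ[d/h]((R ⋈[b=c] S))) ∪ σ[d=4](π[d](T))) → 2

E1 and E2 produce the same multiset:
d
2
4

yes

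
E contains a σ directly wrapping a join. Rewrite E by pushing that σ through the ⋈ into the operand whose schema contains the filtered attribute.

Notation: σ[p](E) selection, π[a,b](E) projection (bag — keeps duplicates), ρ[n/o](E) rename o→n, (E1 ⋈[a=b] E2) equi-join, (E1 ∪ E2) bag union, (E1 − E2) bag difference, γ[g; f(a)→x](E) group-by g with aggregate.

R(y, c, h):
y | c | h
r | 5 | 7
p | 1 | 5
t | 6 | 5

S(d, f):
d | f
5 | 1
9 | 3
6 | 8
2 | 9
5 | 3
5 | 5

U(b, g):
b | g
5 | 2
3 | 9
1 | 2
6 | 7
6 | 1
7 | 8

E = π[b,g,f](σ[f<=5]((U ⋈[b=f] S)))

σ filters on f, owned by the right side.
E' = π[b,g,f]((U ⋈[b=f] σ[f<=5](S)))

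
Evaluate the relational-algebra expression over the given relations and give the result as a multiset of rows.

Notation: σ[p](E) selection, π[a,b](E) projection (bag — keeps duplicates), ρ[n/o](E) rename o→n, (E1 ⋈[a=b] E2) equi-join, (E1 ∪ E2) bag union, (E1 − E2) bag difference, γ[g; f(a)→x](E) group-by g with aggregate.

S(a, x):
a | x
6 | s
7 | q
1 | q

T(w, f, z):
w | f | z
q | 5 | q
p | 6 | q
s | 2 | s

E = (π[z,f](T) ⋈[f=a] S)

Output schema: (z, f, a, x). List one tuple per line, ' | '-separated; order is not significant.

Stepwise |·|:
  T → 3
  π[z,f](T) → 3
  S → 3
  (π[z,f](T) ⋈[f=a] S) → 1

== RESULT ==
z | f | a | x
q | 6 | 6 | s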